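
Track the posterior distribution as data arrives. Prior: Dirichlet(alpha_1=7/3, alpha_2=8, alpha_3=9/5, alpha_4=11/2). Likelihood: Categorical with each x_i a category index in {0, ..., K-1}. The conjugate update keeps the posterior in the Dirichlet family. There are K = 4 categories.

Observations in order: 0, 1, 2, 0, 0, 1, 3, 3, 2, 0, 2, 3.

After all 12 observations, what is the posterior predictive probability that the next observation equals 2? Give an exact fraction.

obs 1: x=0 → posterior Dirichlet(10/3, 8, 9/5, 11/2)
obs 2: x=1 → posterior Dirichlet(10/3, 9, 9/5, 11/2)
obs 3: x=2 → posterior Dirichlet(10/3, 9, 14/5, 11/2)
obs 4: x=0 → posterior Dirichlet(13/3, 9, 14/5, 11/2)
obs 5: x=0 → posterior Dirichlet(16/3, 9, 14/5, 11/2)
obs 6: x=1 → posterior Dirichlet(16/3, 10, 14/5, 11/2)
obs 7: x=3 → posterior Dirichlet(16/3, 10, 14/5, 13/2)
obs 8: x=3 → posterior Dirichlet(16/3, 10, 14/5, 15/2)
obs 9: x=2 → posterior Dirichlet(16/3, 10, 19/5, 15/2)
obs 10: x=0 → posterior Dirichlet(19/3, 10, 19/5, 15/2)
obs 11: x=2 → posterior Dirichlet(19/3, 10, 24/5, 15/2)
obs 12: x=3 → posterior Dirichlet(19/3, 10, 24/5, 17/2)

144/889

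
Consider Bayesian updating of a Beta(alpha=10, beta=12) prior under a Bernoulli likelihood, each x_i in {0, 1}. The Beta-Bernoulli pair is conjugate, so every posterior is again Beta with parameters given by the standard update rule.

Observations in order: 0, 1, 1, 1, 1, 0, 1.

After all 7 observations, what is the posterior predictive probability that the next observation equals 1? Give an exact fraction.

obs 1: x=0 → posterior Beta(10, 13)
obs 2: x=1 → posterior Beta(11, 13)
obs 3: x=1 → posterior Beta(12, 13)
obs 4: x=1 → posterior Beta(13, 13)
obs 5: x=1 → posterior Beta(14, 13)
obs 6: x=0 → posterior Beta(14, 14)
obs 7: x=1 → posterior Beta(15, 14)

15/29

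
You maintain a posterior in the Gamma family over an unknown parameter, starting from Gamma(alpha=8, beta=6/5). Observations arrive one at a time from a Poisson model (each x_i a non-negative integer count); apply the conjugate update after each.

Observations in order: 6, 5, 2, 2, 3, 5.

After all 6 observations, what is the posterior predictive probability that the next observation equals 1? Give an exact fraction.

272715123132246056790420957687662289570387543982080/4065214023175683899921868126254722311886802750234881

obs 1: x=6 → posterior Gamma(14, 11/5)
obs 2: x=5 → posterior Gamma(19, 16/5)
obs 3: x=2 → posterior Gamma(21, 21/5)
obs 4: x=2 → posterior Gamma(23, 26/5)
obs 5: x=3 → posterior Gamma(26, 31/5)
obs 6: x=5 → posterior Gamma(31, 36/5)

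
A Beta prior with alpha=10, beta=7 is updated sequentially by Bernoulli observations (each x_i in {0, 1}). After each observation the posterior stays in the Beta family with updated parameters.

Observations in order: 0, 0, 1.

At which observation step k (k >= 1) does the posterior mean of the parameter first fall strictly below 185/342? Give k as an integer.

obs 1: x=0 → posterior Beta(10, 8)
obs 2: x=0 → posterior Beta(10, 9)
obs 3: x=1 → posterior Beta(11, 9)

k = 2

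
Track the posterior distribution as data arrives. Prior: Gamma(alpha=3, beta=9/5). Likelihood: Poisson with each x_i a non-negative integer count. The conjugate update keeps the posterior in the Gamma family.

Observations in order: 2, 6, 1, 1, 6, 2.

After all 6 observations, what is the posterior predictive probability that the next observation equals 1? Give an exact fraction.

obs 1: x=2 → posterior Gamma(5, 14/5)
obs 2: x=6 → posterior Gamma(11, 19/5)
obs 3: x=1 → posterior Gamma(12, 24/5)
obs 4: x=1 → posterior Gamma(13, 29/5)
obs 5: x=6 → posterior Gamma(19, 34/5)
obs 6: x=2 → posterior Gamma(21, 39/5)

271360134994321110946657507462408095/1432052311740255546466984939315265536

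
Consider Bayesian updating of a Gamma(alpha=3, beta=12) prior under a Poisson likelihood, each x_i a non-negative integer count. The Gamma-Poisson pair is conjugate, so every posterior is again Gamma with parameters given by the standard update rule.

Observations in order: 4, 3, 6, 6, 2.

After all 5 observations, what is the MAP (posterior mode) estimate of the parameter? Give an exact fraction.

obs 1: x=4 → posterior Gamma(7, 13)
obs 2: x=3 → posterior Gamma(10, 14)
obs 3: x=6 → posterior Gamma(16, 15)
obs 4: x=6 → posterior Gamma(22, 16)
obs 5: x=2 → posterior Gamma(24, 17)

23/17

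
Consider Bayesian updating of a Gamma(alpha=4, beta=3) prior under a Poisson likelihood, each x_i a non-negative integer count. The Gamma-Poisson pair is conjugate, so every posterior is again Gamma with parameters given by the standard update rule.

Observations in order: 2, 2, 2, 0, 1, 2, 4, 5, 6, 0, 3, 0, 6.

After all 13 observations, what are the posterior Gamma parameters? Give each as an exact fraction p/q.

obs 1: x=2 → posterior Gamma(6, 4)
obs 2: x=2 → posterior Gamma(8, 5)
obs 3: x=2 → posterior Gamma(10, 6)
obs 4: x=0 → posterior Gamma(10, 7)
obs 5: x=1 → posterior Gamma(11, 8)
obs 6: x=2 → posterior Gamma(13, 9)
obs 7: x=4 → posterior Gamma(17, 10)
obs 8: x=5 → posterior Gamma(22, 11)
obs 9: x=6 → posterior Gamma(28, 12)
obs 10: x=0 → posterior Gamma(28, 13)
obs 11: x=3 → posterior Gamma(31, 14)
obs 12: x=0 → posterior Gamma(31, 15)
obs 13: x=6 → posterior Gamma(37, 16)

alpha=37, beta=16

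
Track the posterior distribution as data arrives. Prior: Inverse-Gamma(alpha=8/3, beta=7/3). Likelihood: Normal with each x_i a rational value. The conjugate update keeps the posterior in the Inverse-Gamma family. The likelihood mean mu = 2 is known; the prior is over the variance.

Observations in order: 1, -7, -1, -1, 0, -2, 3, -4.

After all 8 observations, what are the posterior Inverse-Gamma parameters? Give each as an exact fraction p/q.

alpha=20/3, beta=485/6

obs 1: x=1 → posterior Inverse-Gamma(19/6, 17/6)
obs 2: x=-7 → posterior Inverse-Gamma(11/3, 130/3)
obs 3: x=-1 → posterior Inverse-Gamma(25/6, 287/6)
obs 4: x=-1 → posterior Inverse-Gamma(14/3, 157/3)
obs 5: x=0 → posterior Inverse-Gamma(31/6, 163/3)
obs 6: x=-2 → posterior Inverse-Gamma(17/3, 187/3)
obs 7: x=3 → posterior Inverse-Gamma(37/6, 377/6)
obs 8: x=-4 → posterior Inverse-Gamma(20/3, 485/6)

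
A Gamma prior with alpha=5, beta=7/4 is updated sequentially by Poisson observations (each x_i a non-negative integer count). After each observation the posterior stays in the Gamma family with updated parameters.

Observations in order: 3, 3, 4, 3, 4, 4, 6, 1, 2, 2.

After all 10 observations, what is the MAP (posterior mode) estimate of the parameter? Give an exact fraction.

obs 1: x=3 → posterior Gamma(8, 11/4)
obs 2: x=3 → posterior Gamma(11, 15/4)
obs 3: x=4 → posterior Gamma(15, 19/4)
obs 4: x=3 → posterior Gamma(18, 23/4)
obs 5: x=4 → posterior Gamma(22, 27/4)
obs 6: x=4 → posterior Gamma(26, 31/4)
obs 7: x=6 → posterior Gamma(32, 35/4)
obs 8: x=1 → posterior Gamma(33, 39/4)
obs 9: x=2 → posterior Gamma(35, 43/4)
obs 10: x=2 → posterior Gamma(37, 47/4)

144/47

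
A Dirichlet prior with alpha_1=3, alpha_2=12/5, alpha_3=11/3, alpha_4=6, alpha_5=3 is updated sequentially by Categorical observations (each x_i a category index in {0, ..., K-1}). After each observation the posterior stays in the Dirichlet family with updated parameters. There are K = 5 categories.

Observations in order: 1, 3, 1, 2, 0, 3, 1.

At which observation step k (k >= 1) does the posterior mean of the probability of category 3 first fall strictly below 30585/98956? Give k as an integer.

k = 5

obs 1: x=1 → posterior Dirichlet(3, 17/5, 11/3, 6, 3)
obs 2: x=3 → posterior Dirichlet(3, 17/5, 11/3, 7, 3)
obs 3: x=1 → posterior Dirichlet(3, 22/5, 11/3, 7, 3)
obs 4: x=2 → posterior Dirichlet(3, 22/5, 14/3, 7, 3)
obs 5: x=0 → posterior Dirichlet(4, 22/5, 14/3, 7, 3)
obs 6: x=3 → posterior Dirichlet(4, 22/5, 14/3, 8, 3)
obs 7: x=1 → posterior Dirichlet(4, 27/5, 14/3, 8, 3)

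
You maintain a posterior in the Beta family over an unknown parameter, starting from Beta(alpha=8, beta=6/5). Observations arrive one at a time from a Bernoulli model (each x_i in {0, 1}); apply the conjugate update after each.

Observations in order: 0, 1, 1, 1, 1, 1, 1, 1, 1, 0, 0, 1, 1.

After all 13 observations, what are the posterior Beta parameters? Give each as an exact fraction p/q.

alpha=18, beta=21/5

obs 1: x=0 → posterior Beta(8, 11/5)
obs 2: x=1 → posterior Beta(9, 11/5)
obs 3: x=1 → posterior Beta(10, 11/5)
obs 4: x=1 → posterior Beta(11, 11/5)
obs 5: x=1 → posterior Beta(12, 11/5)
obs 6: x=1 → posterior Beta(13, 11/5)
obs 7: x=1 → posterior Beta(14, 11/5)
obs 8: x=1 → posterior Beta(15, 11/5)
obs 9: x=1 → posterior Beta(16, 11/5)
obs 10: x=0 → posterior Beta(16, 16/5)
obs 11: x=0 → posterior Beta(16, 21/5)
obs 12: x=1 → posterior Beta(17, 21/5)
obs 13: x=1 → posterior Beta(18, 21/5)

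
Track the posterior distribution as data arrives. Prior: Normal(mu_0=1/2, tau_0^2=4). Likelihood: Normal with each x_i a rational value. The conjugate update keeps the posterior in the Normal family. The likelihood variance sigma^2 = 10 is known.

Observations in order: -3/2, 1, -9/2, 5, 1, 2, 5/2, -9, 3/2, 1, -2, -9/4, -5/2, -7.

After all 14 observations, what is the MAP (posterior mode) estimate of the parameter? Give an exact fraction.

obs 1: x=-3/2 → posterior Normal(-1/14, 20/7)
obs 2: x=1 → posterior Normal(1/6, 20/9)
obs 3: x=-9/2 → posterior Normal(-15/22, 20/11)
obs 4: x=5 → posterior Normal(5/26, 20/13)
obs 5: x=1 → posterior Normal(3/10, 4/3)
obs 6: x=2 → posterior Normal(1/2, 20/17)
obs 7: x=5/2 → posterior Normal(27/38, 20/19)
obs 8: x=-9 → posterior Normal(-3/14, 20/21)
obs 9: x=3/2 → posterior Normal(-3/46, 20/23)
obs 10: x=1 → posterior Normal(1/50, 4/5)
obs 11: x=-2 → posterior Normal(-7/54, 20/27)
obs 12: x=-9/4 → posterior Normal(-8/29, 20/29)
obs 13: x=-5/2 → posterior Normal(-13/31, 20/31)
obs 14: x=-7 → posterior Normal(-9/11, 20/33)

-9/11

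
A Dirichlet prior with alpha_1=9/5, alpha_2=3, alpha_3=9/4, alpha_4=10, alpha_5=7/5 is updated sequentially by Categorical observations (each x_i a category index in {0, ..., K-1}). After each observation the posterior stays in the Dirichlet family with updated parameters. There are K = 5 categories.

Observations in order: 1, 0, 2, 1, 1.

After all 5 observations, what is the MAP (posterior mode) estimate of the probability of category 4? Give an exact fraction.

8/369

obs 1: x=1 → posterior Dirichlet(9/5, 4, 9/4, 10, 7/5)
obs 2: x=0 → posterior Dirichlet(14/5, 4, 9/4, 10, 7/5)
obs 3: x=2 → posterior Dirichlet(14/5, 4, 13/4, 10, 7/5)
obs 4: x=1 → posterior Dirichlet(14/5, 5, 13/4, 10, 7/5)
obs 5: x=1 → posterior Dirichlet(14/5, 6, 13/4, 10, 7/5)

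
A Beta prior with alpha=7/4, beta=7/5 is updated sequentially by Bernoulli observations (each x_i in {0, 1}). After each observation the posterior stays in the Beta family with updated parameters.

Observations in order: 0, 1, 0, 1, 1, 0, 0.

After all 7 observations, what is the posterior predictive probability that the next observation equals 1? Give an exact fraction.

obs 1: x=0 → posterior Beta(7/4, 12/5)
obs 2: x=1 → posterior Beta(11/4, 12/5)
obs 3: x=0 → posterior Beta(11/4, 17/5)
obs 4: x=1 → posterior Beta(15/4, 17/5)
obs 5: x=1 → posterior Beta(19/4, 17/5)
obs 6: x=0 → posterior Beta(19/4, 22/5)
obs 7: x=0 → posterior Beta(19/4, 27/5)

95/203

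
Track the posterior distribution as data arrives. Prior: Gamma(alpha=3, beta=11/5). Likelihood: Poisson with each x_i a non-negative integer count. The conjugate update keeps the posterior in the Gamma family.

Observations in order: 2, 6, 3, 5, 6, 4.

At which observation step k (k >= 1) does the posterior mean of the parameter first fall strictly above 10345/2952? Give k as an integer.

k = 6

obs 1: x=2 → posterior Gamma(5, 16/5)
obs 2: x=6 → posterior Gamma(11, 21/5)
obs 3: x=3 → posterior Gamma(14, 26/5)
obs 4: x=5 → posterior Gamma(19, 31/5)
obs 5: x=6 → posterior Gamma(25, 36/5)
obs 6: x=4 → posterior Gamma(29, 41/5)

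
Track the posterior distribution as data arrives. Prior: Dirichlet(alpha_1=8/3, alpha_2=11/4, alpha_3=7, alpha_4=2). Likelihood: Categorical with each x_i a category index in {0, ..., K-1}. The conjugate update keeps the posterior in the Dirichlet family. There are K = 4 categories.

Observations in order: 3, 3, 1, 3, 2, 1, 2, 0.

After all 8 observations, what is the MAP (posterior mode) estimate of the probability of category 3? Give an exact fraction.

48/221

obs 1: x=3 → posterior Dirichlet(8/3, 11/4, 7, 3)
obs 2: x=3 → posterior Dirichlet(8/3, 11/4, 7, 4)
obs 3: x=1 → posterior Dirichlet(8/3, 15/4, 7, 4)
obs 4: x=3 → posterior Dirichlet(8/3, 15/4, 7, 5)
obs 5: x=2 → posterior Dirichlet(8/3, 15/4, 8, 5)
obs 6: x=1 → posterior Dirichlet(8/3, 19/4, 8, 5)
obs 7: x=2 → posterior Dirichlet(8/3, 19/4, 9, 5)
obs 8: x=0 → posterior Dirichlet(11/3, 19/4, 9, 5)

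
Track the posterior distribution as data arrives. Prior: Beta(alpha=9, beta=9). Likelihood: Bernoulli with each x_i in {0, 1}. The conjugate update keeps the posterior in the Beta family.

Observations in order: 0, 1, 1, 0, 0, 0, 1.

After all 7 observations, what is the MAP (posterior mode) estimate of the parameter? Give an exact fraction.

11/23

obs 1: x=0 → posterior Beta(9, 10)
obs 2: x=1 → posterior Beta(10, 10)
obs 3: x=1 → posterior Beta(11, 10)
obs 4: x=0 → posterior Beta(11, 11)
obs 5: x=0 → posterior Beta(11, 12)
obs 6: x=0 → posterior Beta(11, 13)
obs 7: x=1 → posterior Beta(12, 13)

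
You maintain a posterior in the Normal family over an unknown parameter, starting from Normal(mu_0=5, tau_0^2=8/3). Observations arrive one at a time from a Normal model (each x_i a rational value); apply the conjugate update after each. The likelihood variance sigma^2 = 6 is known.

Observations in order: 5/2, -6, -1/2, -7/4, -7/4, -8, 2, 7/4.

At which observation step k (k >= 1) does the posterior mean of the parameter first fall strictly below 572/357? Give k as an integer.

obs 1: x=5/2 → posterior Normal(55/13, 24/13)
obs 2: x=-6 → posterior Normal(31/17, 24/17)
obs 3: x=-1/2 → posterior Normal(29/21, 8/7)
obs 4: x=-7/4 → posterior Normal(22/25, 24/25)
obs 5: x=-7/4 → posterior Normal(15/29, 24/29)
obs 6: x=-8 → posterior Normal(-17/33, 8/11)
obs 7: x=2 → posterior Normal(-9/37, 24/37)
obs 8: x=7/4 → posterior Normal(-2/41, 24/41)

k = 3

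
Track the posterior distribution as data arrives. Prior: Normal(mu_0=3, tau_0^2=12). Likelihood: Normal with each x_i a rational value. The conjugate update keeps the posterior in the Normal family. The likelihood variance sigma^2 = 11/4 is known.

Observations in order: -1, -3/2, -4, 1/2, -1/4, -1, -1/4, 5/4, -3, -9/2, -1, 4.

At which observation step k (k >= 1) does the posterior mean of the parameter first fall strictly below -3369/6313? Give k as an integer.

obs 1: x=-1 → posterior Normal(-15/59, 132/59)
obs 2: x=-3/2 → posterior Normal(-87/107, 132/107)
obs 3: x=-4 → posterior Normal(-9/5, 132/155)
obs 4: x=1/2 → posterior Normal(-255/203, 132/203)
obs 5: x=-1/4 → posterior Normal(-267/251, 132/251)
obs 6: x=-1 → posterior Normal(-315/299, 132/299)
obs 7: x=-1/4 → posterior Normal(-327/347, 132/347)
obs 8: x=5/4 → posterior Normal(-267/395, 132/395)
obs 9: x=-3 → posterior Normal(-411/443, 132/443)
obs 10: x=-9/2 → posterior Normal(-627/491, 132/491)
obs 11: x=-1 → posterior Normal(-675/539, 12/49)
obs 12: x=4 → posterior Normal(-483/587, 132/587)

k = 2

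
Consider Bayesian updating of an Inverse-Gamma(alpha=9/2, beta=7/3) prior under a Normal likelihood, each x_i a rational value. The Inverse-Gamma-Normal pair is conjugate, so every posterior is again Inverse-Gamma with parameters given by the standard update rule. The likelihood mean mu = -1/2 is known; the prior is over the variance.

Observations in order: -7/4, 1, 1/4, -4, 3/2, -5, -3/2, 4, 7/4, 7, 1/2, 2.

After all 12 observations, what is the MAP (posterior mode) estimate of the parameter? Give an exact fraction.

6497/1104

obs 1: x=-7/4 → posterior Inverse-Gamma(5, 299/96)
obs 2: x=1 → posterior Inverse-Gamma(11/2, 407/96)
obs 3: x=1/4 → posterior Inverse-Gamma(6, 217/48)
obs 4: x=-4 → posterior Inverse-Gamma(13/2, 511/48)
obs 5: x=3/2 → posterior Inverse-Gamma(7, 607/48)
obs 6: x=-5 → posterior Inverse-Gamma(15/2, 1093/48)
obs 7: x=-3/2 → posterior Inverse-Gamma(8, 1117/48)
obs 8: x=4 → posterior Inverse-Gamma(17/2, 1603/48)
obs 9: x=7/4 → posterior Inverse-Gamma(9, 3449/96)
obs 10: x=7 → posterior Inverse-Gamma(19/2, 6149/96)
obs 11: x=1/2 → posterior Inverse-Gamma(10, 6197/96)
obs 12: x=2 → posterior Inverse-Gamma(21/2, 6497/96)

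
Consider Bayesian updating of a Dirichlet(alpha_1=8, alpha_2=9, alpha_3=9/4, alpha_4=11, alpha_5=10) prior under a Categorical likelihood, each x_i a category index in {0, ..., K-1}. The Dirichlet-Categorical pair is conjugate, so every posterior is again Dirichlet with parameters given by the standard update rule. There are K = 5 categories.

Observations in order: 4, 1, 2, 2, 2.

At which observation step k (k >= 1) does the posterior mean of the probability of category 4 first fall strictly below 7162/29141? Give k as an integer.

obs 1: x=4 → posterior Dirichlet(8, 9, 9/4, 11, 11)
obs 2: x=1 → posterior Dirichlet(8, 10, 9/4, 11, 11)
obs 3: x=2 → posterior Dirichlet(8, 10, 13/4, 11, 11)
obs 4: x=2 → posterior Dirichlet(8, 10, 17/4, 11, 11)
obs 5: x=2 → posterior Dirichlet(8, 10, 21/4, 11, 11)

k = 5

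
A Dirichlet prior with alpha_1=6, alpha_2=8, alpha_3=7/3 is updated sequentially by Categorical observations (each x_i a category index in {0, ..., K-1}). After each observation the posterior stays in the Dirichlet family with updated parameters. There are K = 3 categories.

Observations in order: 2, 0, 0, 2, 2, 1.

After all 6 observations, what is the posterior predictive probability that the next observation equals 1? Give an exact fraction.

obs 1: x=2 → posterior Dirichlet(6, 8, 10/3)
obs 2: x=0 → posterior Dirichlet(7, 8, 10/3)
obs 3: x=0 → posterior Dirichlet(8, 8, 10/3)
obs 4: x=2 → posterior Dirichlet(8, 8, 13/3)
obs 5: x=2 → posterior Dirichlet(8, 8, 16/3)
obs 6: x=1 → posterior Dirichlet(8, 9, 16/3)

27/67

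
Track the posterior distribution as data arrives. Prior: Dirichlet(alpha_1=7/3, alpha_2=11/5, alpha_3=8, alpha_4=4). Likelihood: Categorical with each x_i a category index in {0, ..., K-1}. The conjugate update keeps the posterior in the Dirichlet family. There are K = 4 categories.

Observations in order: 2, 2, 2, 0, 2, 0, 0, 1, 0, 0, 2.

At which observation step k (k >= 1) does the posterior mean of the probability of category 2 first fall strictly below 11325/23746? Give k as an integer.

k = 9

obs 1: x=2 → posterior Dirichlet(7/3, 11/5, 9, 4)
obs 2: x=2 → posterior Dirichlet(7/3, 11/5, 10, 4)
obs 3: x=2 → posterior Dirichlet(7/3, 11/5, 11, 4)
obs 4: x=0 → posterior Dirichlet(10/3, 11/5, 11, 4)
obs 5: x=2 → posterior Dirichlet(10/3, 11/5, 12, 4)
obs 6: x=0 → posterior Dirichlet(13/3, 11/5, 12, 4)
obs 7: x=0 → posterior Dirichlet(16/3, 11/5, 12, 4)
obs 8: x=1 → posterior Dirichlet(16/3, 16/5, 12, 4)
obs 9: x=0 → posterior Dirichlet(19/3, 16/5, 12, 4)
obs 10: x=0 → posterior Dirichlet(22/3, 16/5, 12, 4)
obs 11: x=2 → posterior Dirichlet(22/3, 16/5, 13, 4)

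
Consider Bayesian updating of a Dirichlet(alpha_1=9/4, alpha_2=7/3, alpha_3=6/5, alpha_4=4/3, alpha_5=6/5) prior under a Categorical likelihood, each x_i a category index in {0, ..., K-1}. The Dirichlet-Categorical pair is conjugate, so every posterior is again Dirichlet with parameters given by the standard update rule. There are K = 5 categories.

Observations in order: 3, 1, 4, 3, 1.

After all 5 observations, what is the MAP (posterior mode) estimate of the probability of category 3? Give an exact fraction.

140/499

obs 1: x=3 → posterior Dirichlet(9/4, 7/3, 6/5, 7/3, 6/5)
obs 2: x=1 → posterior Dirichlet(9/4, 10/3, 6/5, 7/3, 6/5)
obs 3: x=4 → posterior Dirichlet(9/4, 10/3, 6/5, 7/3, 11/5)
obs 4: x=3 → posterior Dirichlet(9/4, 10/3, 6/5, 10/3, 11/5)
obs 5: x=1 → posterior Dirichlet(9/4, 13/3, 6/5, 10/3, 11/5)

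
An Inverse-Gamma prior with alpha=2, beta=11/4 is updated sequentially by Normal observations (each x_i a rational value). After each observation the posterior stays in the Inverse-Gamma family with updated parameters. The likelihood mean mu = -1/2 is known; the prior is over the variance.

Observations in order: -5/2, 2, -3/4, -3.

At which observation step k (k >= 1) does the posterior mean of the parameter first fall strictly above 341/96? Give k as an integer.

k = 2

obs 1: x=-5/2 → posterior Inverse-Gamma(5/2, 19/4)
obs 2: x=2 → posterior Inverse-Gamma(3, 63/8)
obs 3: x=-3/4 → posterior Inverse-Gamma(7/2, 253/32)
obs 4: x=-3 → posterior Inverse-Gamma(4, 353/32)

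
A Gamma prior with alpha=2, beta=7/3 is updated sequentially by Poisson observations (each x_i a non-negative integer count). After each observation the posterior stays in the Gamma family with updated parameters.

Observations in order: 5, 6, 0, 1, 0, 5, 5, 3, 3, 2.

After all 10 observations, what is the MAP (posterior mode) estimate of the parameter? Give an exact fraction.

93/37

obs 1: x=5 → posterior Gamma(7, 10/3)
obs 2: x=6 → posterior Gamma(13, 13/3)
obs 3: x=0 → posterior Gamma(13, 16/3)
obs 4: x=1 → posterior Gamma(14, 19/3)
obs 5: x=0 → posterior Gamma(14, 22/3)
obs 6: x=5 → posterior Gamma(19, 25/3)
obs 7: x=5 → posterior Gamma(24, 28/3)
obs 8: x=3 → posterior Gamma(27, 31/3)
obs 9: x=3 → posterior Gamma(30, 34/3)
obs 10: x=2 → posterior Gamma(32, 37/3)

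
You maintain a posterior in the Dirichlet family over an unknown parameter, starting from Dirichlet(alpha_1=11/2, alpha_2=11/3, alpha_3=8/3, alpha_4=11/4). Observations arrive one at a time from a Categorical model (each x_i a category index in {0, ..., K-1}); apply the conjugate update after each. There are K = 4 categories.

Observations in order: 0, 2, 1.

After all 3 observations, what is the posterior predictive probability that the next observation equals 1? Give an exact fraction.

obs 1: x=0 → posterior Dirichlet(13/2, 11/3, 8/3, 11/4)
obs 2: x=2 → posterior Dirichlet(13/2, 11/3, 11/3, 11/4)
obs 3: x=1 → posterior Dirichlet(13/2, 14/3, 11/3, 11/4)

56/211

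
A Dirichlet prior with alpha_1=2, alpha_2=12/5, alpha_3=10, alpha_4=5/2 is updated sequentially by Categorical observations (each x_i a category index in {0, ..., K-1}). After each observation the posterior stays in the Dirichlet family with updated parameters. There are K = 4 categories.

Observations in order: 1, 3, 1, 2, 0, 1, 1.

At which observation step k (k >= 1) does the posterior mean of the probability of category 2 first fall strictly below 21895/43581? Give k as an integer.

obs 1: x=1 → posterior Dirichlet(2, 17/5, 10, 5/2)
obs 2: x=3 → posterior Dirichlet(2, 17/5, 10, 7/2)
obs 3: x=1 → posterior Dirichlet(2, 22/5, 10, 7/2)
obs 4: x=2 → posterior Dirichlet(2, 22/5, 11, 7/2)
obs 5: x=0 → posterior Dirichlet(3, 22/5, 11, 7/2)
obs 6: x=1 → posterior Dirichlet(3, 27/5, 11, 7/2)
obs 7: x=1 → posterior Dirichlet(3, 32/5, 11, 7/2)

k = 5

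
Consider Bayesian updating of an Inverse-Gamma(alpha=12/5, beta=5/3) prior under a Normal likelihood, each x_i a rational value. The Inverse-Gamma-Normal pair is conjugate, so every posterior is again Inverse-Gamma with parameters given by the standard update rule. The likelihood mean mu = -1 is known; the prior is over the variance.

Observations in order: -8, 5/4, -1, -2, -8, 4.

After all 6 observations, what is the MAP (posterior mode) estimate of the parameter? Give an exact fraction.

31775/3072

obs 1: x=-8 → posterior Inverse-Gamma(29/10, 157/6)
obs 2: x=5/4 → posterior Inverse-Gamma(17/5, 2755/96)
obs 3: x=-1 → posterior Inverse-Gamma(39/10, 2755/96)
obs 4: x=-2 → posterior Inverse-Gamma(22/5, 2803/96)
obs 5: x=-8 → posterior Inverse-Gamma(49/10, 5155/96)
obs 6: x=4 → posterior Inverse-Gamma(27/5, 6355/96)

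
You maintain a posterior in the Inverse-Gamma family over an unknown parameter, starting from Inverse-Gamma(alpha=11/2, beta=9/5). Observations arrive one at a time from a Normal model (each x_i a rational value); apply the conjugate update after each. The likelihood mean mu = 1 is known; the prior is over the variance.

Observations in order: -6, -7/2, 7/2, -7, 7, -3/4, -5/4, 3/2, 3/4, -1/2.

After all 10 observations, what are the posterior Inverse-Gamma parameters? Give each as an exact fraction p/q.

obs 1: x=-6 → posterior Inverse-Gamma(6, 263/10)
obs 2: x=-7/2 → posterior Inverse-Gamma(13/2, 1457/40)
obs 3: x=7/2 → posterior Inverse-Gamma(7, 791/20)
obs 4: x=-7 → posterior Inverse-Gamma(15/2, 1431/20)
obs 5: x=7 → posterior Inverse-Gamma(8, 1791/20)
obs 6: x=-3/4 → posterior Inverse-Gamma(17/2, 14573/160)
obs 7: x=-5/4 → posterior Inverse-Gamma(9, 7489/80)
obs 8: x=3/2 → posterior Inverse-Gamma(19/2, 7499/80)
obs 9: x=3/4 → posterior Inverse-Gamma(10, 15003/160)
obs 10: x=-1/2 → posterior Inverse-Gamma(21/2, 15183/160)

alpha=21/2, beta=15183/160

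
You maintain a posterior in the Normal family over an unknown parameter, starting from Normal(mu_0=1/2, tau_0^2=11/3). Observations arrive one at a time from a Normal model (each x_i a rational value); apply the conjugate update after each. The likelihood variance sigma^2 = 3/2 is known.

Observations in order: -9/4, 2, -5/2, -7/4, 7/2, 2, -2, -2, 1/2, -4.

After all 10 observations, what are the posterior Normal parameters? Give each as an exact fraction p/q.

mu_0=-277/458, tau_0^2=33/229

obs 1: x=-9/4 → posterior Normal(-45/31, 33/31)
obs 2: x=2 → posterior Normal(-1/53, 33/53)
obs 3: x=-5/2 → posterior Normal(-56/75, 11/25)
obs 4: x=-7/4 → posterior Normal(-189/194, 33/97)
obs 5: x=7/2 → posterior Normal(-5/34, 33/119)
obs 6: x=2 → posterior Normal(53/282, 11/47)
obs 7: x=-2 → posterior Normal(-35/326, 33/163)
obs 8: x=-2 → posterior Normal(-123/370, 33/185)
obs 9: x=1/2 → posterior Normal(-101/414, 11/69)
obs 10: x=-4 → posterior Normal(-277/458, 33/229)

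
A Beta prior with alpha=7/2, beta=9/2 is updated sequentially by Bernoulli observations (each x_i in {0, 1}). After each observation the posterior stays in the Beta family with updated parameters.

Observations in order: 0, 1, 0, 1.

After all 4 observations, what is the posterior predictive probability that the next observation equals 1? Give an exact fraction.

obs 1: x=0 → posterior Beta(7/2, 11/2)
obs 2: x=1 → posterior Beta(9/2, 11/2)
obs 3: x=0 → posterior Beta(9/2, 13/2)
obs 4: x=1 → posterior Beta(11/2, 13/2)

11/24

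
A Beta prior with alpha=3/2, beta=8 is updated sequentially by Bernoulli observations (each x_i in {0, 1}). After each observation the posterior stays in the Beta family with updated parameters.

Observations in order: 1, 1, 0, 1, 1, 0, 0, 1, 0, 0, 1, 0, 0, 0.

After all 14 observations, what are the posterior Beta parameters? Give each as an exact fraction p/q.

alpha=15/2, beta=16

obs 1: x=1 → posterior Beta(5/2, 8)
obs 2: x=1 → posterior Beta(7/2, 8)
obs 3: x=0 → posterior Beta(7/2, 9)
obs 4: x=1 → posterior Beta(9/2, 9)
obs 5: x=1 → posterior Beta(11/2, 9)
obs 6: x=0 → posterior Beta(11/2, 10)
obs 7: x=0 → posterior Beta(11/2, 11)
obs 8: x=1 → posterior Beta(13/2, 11)
obs 9: x=0 → posterior Beta(13/2, 12)
obs 10: x=0 → posterior Beta(13/2, 13)
obs 11: x=1 → posterior Beta(15/2, 13)
obs 12: x=0 → posterior Beta(15/2, 14)
obs 13: x=0 → posterior Beta(15/2, 15)
obs 14: x=0 → posterior Beta(15/2, 16)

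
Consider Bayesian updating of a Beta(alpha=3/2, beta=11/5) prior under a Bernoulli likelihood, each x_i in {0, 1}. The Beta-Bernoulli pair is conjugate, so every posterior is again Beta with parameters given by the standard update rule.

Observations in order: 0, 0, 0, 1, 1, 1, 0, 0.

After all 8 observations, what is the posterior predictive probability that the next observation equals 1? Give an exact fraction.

5/13

obs 1: x=0 → posterior Beta(3/2, 16/5)
obs 2: x=0 → posterior Beta(3/2, 21/5)
obs 3: x=0 → posterior Beta(3/2, 26/5)
obs 4: x=1 → posterior Beta(5/2, 26/5)
obs 5: x=1 → posterior Beta(7/2, 26/5)
obs 6: x=1 → posterior Beta(9/2, 26/5)
obs 7: x=0 → posterior Beta(9/2, 31/5)
obs 8: x=0 → posterior Beta(9/2, 36/5)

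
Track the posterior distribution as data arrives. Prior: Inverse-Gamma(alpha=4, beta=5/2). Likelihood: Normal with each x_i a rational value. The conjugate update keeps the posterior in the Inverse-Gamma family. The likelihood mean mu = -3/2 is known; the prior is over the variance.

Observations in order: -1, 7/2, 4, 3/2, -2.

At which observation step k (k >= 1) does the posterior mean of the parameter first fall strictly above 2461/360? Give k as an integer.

k = 4

obs 1: x=-1 → posterior Inverse-Gamma(9/2, 21/8)
obs 2: x=7/2 → posterior Inverse-Gamma(5, 121/8)
obs 3: x=4 → posterior Inverse-Gamma(11/2, 121/4)
obs 4: x=3/2 → posterior Inverse-Gamma(6, 139/4)
obs 5: x=-2 → posterior Inverse-Gamma(13/2, 279/8)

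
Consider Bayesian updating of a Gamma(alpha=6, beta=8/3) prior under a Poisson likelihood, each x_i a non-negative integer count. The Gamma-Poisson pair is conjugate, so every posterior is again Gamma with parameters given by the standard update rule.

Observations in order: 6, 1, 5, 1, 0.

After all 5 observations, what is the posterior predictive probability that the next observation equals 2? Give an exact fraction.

obs 1: x=6 → posterior Gamma(12, 11/3)
obs 2: x=1 → posterior Gamma(13, 14/3)
obs 3: x=5 → posterior Gamma(18, 17/3)
obs 4: x=1 → posterior Gamma(19, 20/3)
obs 5: x=0 → posterior Gamma(19, 23/3)

63796227643090057530431756385/259065935637722318980422565888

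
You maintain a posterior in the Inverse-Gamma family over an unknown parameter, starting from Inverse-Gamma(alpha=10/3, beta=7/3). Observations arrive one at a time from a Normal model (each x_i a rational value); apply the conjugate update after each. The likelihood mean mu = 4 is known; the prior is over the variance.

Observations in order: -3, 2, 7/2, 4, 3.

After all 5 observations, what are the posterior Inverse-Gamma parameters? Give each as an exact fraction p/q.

obs 1: x=-3 → posterior Inverse-Gamma(23/6, 161/6)
obs 2: x=2 → posterior Inverse-Gamma(13/3, 173/6)
obs 3: x=7/2 → posterior Inverse-Gamma(29/6, 695/24)
obs 4: x=4 → posterior Inverse-Gamma(16/3, 695/24)
obs 5: x=3 → posterior Inverse-Gamma(35/6, 707/24)

alpha=35/6, beta=707/24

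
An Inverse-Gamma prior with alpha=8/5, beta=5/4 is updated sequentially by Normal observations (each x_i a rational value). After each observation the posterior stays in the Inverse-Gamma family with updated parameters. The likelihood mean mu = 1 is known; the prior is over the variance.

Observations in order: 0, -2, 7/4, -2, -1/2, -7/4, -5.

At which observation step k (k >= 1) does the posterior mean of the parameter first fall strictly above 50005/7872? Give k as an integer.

obs 1: x=0 → posterior Inverse-Gamma(21/10, 7/4)
obs 2: x=-2 → posterior Inverse-Gamma(13/5, 25/4)
obs 3: x=7/4 → posterior Inverse-Gamma(31/10, 209/32)
obs 4: x=-2 → posterior Inverse-Gamma(18/5, 353/32)
obs 5: x=-1/2 → posterior Inverse-Gamma(41/10, 389/32)
obs 6: x=-7/4 → posterior Inverse-Gamma(23/5, 255/16)
obs 7: x=-5 → posterior Inverse-Gamma(51/10, 543/16)

k = 7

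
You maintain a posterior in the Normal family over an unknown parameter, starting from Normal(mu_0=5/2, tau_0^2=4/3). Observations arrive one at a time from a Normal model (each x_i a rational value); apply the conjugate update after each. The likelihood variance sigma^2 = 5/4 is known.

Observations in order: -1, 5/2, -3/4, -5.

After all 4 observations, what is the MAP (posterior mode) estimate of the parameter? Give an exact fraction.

-61/158

obs 1: x=-1 → posterior Normal(43/62, 20/31)
obs 2: x=5/2 → posterior Normal(123/94, 20/47)
obs 3: x=-3/4 → posterior Normal(11/14, 20/63)
obs 4: x=-5 → posterior Normal(-61/158, 20/79)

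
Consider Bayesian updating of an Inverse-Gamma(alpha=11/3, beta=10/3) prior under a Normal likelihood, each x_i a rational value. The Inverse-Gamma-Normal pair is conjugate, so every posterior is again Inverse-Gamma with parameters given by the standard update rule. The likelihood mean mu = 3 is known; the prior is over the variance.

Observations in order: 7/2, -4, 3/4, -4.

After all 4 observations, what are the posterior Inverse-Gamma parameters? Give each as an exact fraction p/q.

alpha=17/3, beta=5279/96

obs 1: x=7/2 → posterior Inverse-Gamma(25/6, 83/24)
obs 2: x=-4 → posterior Inverse-Gamma(14/3, 671/24)
obs 3: x=3/4 → posterior Inverse-Gamma(31/6, 2927/96)
obs 4: x=-4 → posterior Inverse-Gamma(17/3, 5279/96)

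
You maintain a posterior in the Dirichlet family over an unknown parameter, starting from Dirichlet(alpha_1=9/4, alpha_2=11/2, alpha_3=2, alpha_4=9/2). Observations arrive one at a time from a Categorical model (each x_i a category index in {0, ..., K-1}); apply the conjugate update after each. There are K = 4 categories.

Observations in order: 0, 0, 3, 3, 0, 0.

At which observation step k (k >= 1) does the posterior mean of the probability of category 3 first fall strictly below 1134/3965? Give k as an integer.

obs 1: x=0 → posterior Dirichlet(13/4, 11/2, 2, 9/2)
obs 2: x=0 → posterior Dirichlet(17/4, 11/2, 2, 9/2)
obs 3: x=3 → posterior Dirichlet(17/4, 11/2, 2, 11/2)
obs 4: x=3 → posterior Dirichlet(17/4, 11/2, 2, 13/2)
obs 5: x=0 → posterior Dirichlet(21/4, 11/2, 2, 13/2)
obs 6: x=0 → posterior Dirichlet(25/4, 11/2, 2, 13/2)

k = 2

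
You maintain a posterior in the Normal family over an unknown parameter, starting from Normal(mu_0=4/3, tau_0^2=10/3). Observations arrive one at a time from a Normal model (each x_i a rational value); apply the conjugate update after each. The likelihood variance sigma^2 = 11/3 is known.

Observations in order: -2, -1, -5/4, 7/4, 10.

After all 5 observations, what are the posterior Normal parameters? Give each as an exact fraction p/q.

obs 1: x=-2 → posterior Normal(-16/63, 110/63)
obs 2: x=-1 → posterior Normal(-46/93, 110/93)
obs 3: x=-5/4 → posterior Normal(-167/246, 110/123)
obs 4: x=7/4 → posterior Normal(-31/153, 110/153)
obs 5: x=10 → posterior Normal(269/183, 110/183)

mu_0=269/183, tau_0^2=110/183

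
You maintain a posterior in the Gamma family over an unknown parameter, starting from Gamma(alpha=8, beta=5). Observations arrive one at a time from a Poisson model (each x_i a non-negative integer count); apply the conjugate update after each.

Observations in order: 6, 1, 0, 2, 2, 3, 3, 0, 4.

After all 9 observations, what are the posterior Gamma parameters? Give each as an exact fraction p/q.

alpha=29, beta=14

obs 1: x=6 → posterior Gamma(14, 6)
obs 2: x=1 → posterior Gamma(15, 7)
obs 3: x=0 → posterior Gamma(15, 8)
obs 4: x=2 → posterior Gamma(17, 9)
obs 5: x=2 → posterior Gamma(19, 10)
obs 6: x=3 → posterior Gamma(22, 11)
obs 7: x=3 → posterior Gamma(25, 12)
obs 8: x=0 → posterior Gamma(25, 13)
obs 9: x=4 → posterior Gamma(29, 14)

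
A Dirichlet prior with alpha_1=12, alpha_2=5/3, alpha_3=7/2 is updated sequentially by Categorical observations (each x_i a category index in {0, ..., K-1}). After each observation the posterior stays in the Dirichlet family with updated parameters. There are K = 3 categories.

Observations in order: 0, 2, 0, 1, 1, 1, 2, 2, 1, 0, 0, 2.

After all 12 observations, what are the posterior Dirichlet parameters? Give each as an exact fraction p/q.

obs 1: x=0 → posterior Dirichlet(13, 5/3, 7/2)
obs 2: x=2 → posterior Dirichlet(13, 5/3, 9/2)
obs 3: x=0 → posterior Dirichlet(14, 5/3, 9/2)
obs 4: x=1 → posterior Dirichlet(14, 8/3, 9/2)
obs 5: x=1 → posterior Dirichlet(14, 11/3, 9/2)
obs 6: x=1 → posterior Dirichlet(14, 14/3, 9/2)
obs 7: x=2 → posterior Dirichlet(14, 14/3, 11/2)
obs 8: x=2 → posterior Dirichlet(14, 14/3, 13/2)
obs 9: x=1 → posterior Dirichlet(14, 17/3, 13/2)
obs 10: x=0 → posterior Dirichlet(15, 17/3, 13/2)
obs 11: x=0 → posterior Dirichlet(16, 17/3, 13/2)
obs 12: x=2 → posterior Dirichlet(16, 17/3, 15/2)

alpha_1=16, alpha_2=17/3, alpha_3=15/2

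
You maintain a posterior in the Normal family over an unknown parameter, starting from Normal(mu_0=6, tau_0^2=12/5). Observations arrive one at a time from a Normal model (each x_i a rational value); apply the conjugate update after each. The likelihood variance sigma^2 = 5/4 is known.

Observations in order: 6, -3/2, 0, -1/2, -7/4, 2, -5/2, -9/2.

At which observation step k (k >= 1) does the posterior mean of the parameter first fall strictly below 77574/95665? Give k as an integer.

k = 7

obs 1: x=6 → posterior Normal(6, 60/73)
obs 2: x=-3/2 → posterior Normal(366/121, 60/121)
obs 3: x=0 → posterior Normal(366/169, 60/169)
obs 4: x=-1/2 → posterior Normal(342/217, 60/217)
obs 5: x=-7/4 → posterior Normal(258/265, 12/53)
obs 6: x=2 → posterior Normal(354/313, 60/313)
obs 7: x=-5/2 → posterior Normal(234/361, 60/361)
obs 8: x=-9/2 → posterior Normal(18/409, 60/409)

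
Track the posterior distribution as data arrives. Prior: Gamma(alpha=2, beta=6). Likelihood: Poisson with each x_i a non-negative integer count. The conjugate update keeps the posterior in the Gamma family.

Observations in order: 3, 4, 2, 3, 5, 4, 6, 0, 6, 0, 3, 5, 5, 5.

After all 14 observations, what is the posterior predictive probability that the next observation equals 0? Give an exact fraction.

obs 1: x=3 → posterior Gamma(5, 7)
obs 2: x=4 → posterior Gamma(9, 8)
obs 3: x=2 → posterior Gamma(11, 9)
obs 4: x=3 → posterior Gamma(14, 10)
obs 5: x=5 → posterior Gamma(19, 11)
obs 6: x=4 → posterior Gamma(23, 12)
obs 7: x=6 → posterior Gamma(29, 13)
obs 8: x=0 → posterior Gamma(29, 14)
obs 9: x=6 → posterior Gamma(35, 15)
obs 10: x=0 → posterior Gamma(35, 16)
obs 11: x=3 → posterior Gamma(38, 17)
obs 12: x=5 → posterior Gamma(43, 18)
obs 13: x=5 → posterior Gamma(48, 19)
obs 14: x=5 → posterior Gamma(53, 20)

900719925474099200000000000000000000000000000000000000000000000000000/11957010783004708903364973420963428080957420293380505812137427151960261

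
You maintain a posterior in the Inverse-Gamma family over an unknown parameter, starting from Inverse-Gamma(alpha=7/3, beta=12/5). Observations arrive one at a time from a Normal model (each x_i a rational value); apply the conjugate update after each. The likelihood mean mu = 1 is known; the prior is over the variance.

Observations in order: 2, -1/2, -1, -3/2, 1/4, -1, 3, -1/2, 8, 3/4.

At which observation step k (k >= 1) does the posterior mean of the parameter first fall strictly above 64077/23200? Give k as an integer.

obs 1: x=2 → posterior Inverse-Gamma(17/6, 29/10)
obs 2: x=-1/2 → posterior Inverse-Gamma(10/3, 161/40)
obs 3: x=-1 → posterior Inverse-Gamma(23/6, 241/40)
obs 4: x=-3/2 → posterior Inverse-Gamma(13/3, 183/20)
obs 5: x=1/4 → posterior Inverse-Gamma(29/6, 1509/160)
obs 6: x=-1 → posterior Inverse-Gamma(16/3, 1829/160)
obs 7: x=3 → posterior Inverse-Gamma(35/6, 2149/160)
obs 8: x=-1/2 → posterior Inverse-Gamma(19/3, 2329/160)
obs 9: x=8 → posterior Inverse-Gamma(41/6, 6249/160)
obs 10: x=3/4 → posterior Inverse-Gamma(22/3, 3127/80)

k = 7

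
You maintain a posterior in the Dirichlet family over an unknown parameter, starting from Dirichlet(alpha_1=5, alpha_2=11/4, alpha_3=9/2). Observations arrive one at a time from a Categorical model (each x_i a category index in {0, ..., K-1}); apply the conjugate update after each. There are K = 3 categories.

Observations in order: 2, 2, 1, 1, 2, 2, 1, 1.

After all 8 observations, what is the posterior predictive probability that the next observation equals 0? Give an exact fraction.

obs 1: x=2 → posterior Dirichlet(5, 11/4, 11/2)
obs 2: x=2 → posterior Dirichlet(5, 11/4, 13/2)
obs 3: x=1 → posterior Dirichlet(5, 15/4, 13/2)
obs 4: x=1 → posterior Dirichlet(5, 19/4, 13/2)
obs 5: x=2 → posterior Dirichlet(5, 19/4, 15/2)
obs 6: x=2 → posterior Dirichlet(5, 19/4, 17/2)
obs 7: x=1 → posterior Dirichlet(5, 23/4, 17/2)
obs 8: x=1 → posterior Dirichlet(5, 27/4, 17/2)

20/81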